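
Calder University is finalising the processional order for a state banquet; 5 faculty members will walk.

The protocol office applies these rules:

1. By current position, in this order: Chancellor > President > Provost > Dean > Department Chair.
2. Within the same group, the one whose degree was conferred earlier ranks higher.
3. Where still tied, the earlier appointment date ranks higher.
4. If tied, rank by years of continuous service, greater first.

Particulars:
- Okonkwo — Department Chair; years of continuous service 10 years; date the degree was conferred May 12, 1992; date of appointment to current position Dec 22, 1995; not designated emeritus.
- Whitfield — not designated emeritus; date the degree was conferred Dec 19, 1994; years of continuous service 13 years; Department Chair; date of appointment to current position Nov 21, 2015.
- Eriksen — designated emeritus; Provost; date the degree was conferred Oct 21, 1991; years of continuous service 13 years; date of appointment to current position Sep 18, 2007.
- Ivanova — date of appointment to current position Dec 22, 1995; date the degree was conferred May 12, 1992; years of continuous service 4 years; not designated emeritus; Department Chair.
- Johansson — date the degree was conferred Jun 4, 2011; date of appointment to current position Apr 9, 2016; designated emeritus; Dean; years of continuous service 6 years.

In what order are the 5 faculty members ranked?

Eriksen, Johansson, Okonkwo, Ivanova, Whitfield

By current position: Eriksen (Provost); then Johansson (Dean); then Okonkwo, Ivanova and Whitfield (Department Chair).
Among Okonkwo, Ivanova and Whitfield, by date the degree was conferred (earlier first): Okonkwo and Ivanova (May 12, 1992) before Whitfield (Dec 19, 1994).
Okonkwo and Ivanova both have date of appointment to current position Dec 22, 1995, so the next rule applies.
Among Okonkwo and Ivanova, by years of continuous service (higher first): Okonkwo (10 years) before Ivanova (4 years).
Full order: Eriksen, Johansson, Okonkwo, Ivanova, Whitfield.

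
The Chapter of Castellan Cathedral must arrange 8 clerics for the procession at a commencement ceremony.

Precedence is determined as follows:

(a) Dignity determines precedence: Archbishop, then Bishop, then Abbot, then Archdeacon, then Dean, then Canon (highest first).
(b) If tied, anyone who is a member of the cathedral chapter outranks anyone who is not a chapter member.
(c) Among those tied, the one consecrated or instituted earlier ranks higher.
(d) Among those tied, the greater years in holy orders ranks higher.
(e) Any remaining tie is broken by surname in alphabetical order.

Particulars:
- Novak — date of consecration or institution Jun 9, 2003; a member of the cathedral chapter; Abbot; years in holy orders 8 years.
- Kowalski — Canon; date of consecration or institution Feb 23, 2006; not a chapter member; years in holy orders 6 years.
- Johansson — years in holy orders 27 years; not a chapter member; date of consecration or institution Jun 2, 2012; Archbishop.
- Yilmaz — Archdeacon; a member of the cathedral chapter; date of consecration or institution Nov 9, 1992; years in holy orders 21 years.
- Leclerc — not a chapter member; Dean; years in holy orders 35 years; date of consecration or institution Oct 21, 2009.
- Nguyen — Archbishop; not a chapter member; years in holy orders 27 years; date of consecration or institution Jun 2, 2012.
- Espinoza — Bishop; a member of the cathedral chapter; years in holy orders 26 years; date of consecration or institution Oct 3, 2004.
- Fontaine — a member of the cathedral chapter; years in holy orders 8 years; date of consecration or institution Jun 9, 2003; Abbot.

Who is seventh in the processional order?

Leclerc

By dignity: Johansson and Nguyen (Archbishop); then Espinoza (Bishop); then Fontaine and Novak (Abbot); then Yilmaz (Archdeacon); then Leclerc (Dean); then Kowalski (Canon).
Johansson and Nguyen are each not a chapter member, so the next rule applies.
Johansson and Nguyen both have date of consecration or institution Jun 2, 2012, so the next rule applies.
Johansson and Nguyen both have years in holy orders 27 years, so the next rule applies.
Among Johansson and Nguyen, alphabetically by surname: Johansson before Nguyen.
Fontaine and Novak are each a member of the cathedral chapter, so the next rule applies.
Fontaine and Novak both have date of consecration or institution Jun 9, 2003, so the next rule applies.
Fontaine and Novak both have years in holy orders 8 years, so the next rule applies.
Among Fontaine and Novak, alphabetically by surname: Fontaine before Novak.
Order: Johansson, Nguyen, Espinoza, Fontaine, Novak, Yilmaz, Leclerc, Kowalski.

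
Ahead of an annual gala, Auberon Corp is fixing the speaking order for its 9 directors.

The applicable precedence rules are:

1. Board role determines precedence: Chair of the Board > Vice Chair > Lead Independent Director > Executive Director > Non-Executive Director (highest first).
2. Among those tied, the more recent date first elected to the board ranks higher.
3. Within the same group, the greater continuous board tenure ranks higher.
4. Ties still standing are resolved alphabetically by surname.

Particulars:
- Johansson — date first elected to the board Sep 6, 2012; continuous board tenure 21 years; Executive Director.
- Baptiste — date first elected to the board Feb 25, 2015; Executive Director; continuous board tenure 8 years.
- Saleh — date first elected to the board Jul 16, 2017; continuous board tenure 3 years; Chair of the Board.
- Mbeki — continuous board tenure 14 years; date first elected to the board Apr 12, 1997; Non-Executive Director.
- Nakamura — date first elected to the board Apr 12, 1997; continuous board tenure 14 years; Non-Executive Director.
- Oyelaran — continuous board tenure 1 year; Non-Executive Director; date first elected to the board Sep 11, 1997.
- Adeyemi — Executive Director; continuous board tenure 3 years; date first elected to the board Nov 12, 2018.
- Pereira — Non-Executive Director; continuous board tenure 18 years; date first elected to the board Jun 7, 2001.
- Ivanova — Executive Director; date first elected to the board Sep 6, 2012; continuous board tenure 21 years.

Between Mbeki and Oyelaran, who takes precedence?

By board role: Saleh (Chair of the Board); then Adeyemi, Baptiste, Ivanova and Johansson (Executive Director); then Pereira, Oyelaran, Mbeki and Nakamura (Non-Executive Director).
Among Adeyemi, Baptiste, Ivanova and Johansson, by date first elected to the board (later first): Adeyemi (Nov 12, 2018) before Baptiste (Feb 25, 2015) before Ivanova and Johansson (Sep 6, 2012).
Ivanova and Johansson both have continuous board tenure 21 years, so the next rule applies.
Among Ivanova and Johansson, alphabetically by surname: Ivanova before Johansson.
Among Pereira, Oyelaran, Mbeki and Nakamura, by date first elected to the board (later first): Pereira (Jun 7, 2001) before Oyelaran (Sep 11, 1997) before Mbeki and Nakamura (Apr 12, 1997).
Mbeki and Nakamura both have continuous board tenure 14 years, so the next rule applies.
Among Mbeki and Nakamura, alphabetically by surname: Mbeki before Nakamura.
So Oyelaran takes precedence.

Oyelaran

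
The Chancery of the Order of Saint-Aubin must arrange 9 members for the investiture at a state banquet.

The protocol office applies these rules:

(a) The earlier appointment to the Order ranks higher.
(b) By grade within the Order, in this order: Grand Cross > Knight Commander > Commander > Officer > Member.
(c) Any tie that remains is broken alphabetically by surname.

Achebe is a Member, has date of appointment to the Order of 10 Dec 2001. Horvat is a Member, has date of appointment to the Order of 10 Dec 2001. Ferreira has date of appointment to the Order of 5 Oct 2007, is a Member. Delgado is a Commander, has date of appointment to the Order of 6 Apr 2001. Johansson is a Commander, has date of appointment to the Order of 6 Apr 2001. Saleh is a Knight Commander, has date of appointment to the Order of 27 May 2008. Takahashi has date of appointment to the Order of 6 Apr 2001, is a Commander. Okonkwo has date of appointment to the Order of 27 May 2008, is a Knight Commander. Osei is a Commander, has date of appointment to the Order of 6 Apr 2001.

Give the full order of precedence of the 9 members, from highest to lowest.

By date of appointment to the Order (earlier first): Delgado, Johansson, Osei and Takahashi (each 6 Apr 2001); then Achebe and Horvat (both 10 Dec 2001); then Ferreira (5 Oct 2007); then Okonkwo and Saleh (both 27 May 2008).
Delgado, Johansson, Osei and Takahashi are each Commander, so the next rule applies.
Among Delgado, Johansson, Osei and Takahashi, alphabetically by surname: Delgado before Johansson before Osei before Takahashi.
Achebe and Horvat are each Member, so the next rule applies.
Among Achebe and Horvat, alphabetically by surname: Achebe before Horvat.
Okonkwo and Saleh are each Knight Commander, so the next rule applies.
Among Okonkwo and Saleh, alphabetically by surname: Okonkwo before Saleh.
Full order: Delgado, Johansson, Osei, Takahashi, Achebe, Horvat, Ferreira, Okonkwo, Saleh.

Delgado, Johansson, Osei, Takahashi, Achebe, Horvat, Ferreira, Okonkwo, Saleh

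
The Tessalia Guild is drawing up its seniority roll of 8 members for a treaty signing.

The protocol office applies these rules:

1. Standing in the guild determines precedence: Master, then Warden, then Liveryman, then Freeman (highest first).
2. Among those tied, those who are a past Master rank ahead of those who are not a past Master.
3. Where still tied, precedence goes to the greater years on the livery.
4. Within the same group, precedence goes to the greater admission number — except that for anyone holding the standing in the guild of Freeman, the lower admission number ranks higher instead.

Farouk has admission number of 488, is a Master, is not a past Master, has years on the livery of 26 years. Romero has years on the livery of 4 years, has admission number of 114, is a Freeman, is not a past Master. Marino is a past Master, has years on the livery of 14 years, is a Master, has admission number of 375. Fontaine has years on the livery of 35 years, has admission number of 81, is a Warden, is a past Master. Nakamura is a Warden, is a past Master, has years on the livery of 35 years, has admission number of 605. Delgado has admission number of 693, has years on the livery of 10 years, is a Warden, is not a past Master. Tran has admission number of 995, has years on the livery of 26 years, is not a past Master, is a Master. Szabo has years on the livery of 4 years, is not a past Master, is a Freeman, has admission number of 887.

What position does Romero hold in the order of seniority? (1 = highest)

By standing in the guild: Marino, Tran and Farouk (Master); then Nakamura, Fontaine and Delgado (Warden); then Romero and Szabo (Freeman).
Among Marino, Tran and Farouk, a past Master before not a past Master: Marino (a past Master) before Tran and Farouk (not a past Master).
Tran and Farouk both have years on the livery 26 years, so the next rule applies.
Among Tran and Farouk, by admission number (higher first): Tran (995) before Farouk (488).
Among Nakamura, Fontaine and Delgado, a past Master before not a past Master: Nakamura and Fontaine (a past Master) before Delgado (not a past Master).
Nakamura and Fontaine both have years on the livery 35 years, so the next rule applies.
Among Nakamura and Fontaine, by admission number (higher first): Nakamura (605) before Fontaine (81).
Romero and Szabo are each not a past Master, so the next rule applies.
Romero and Szabo both have years on the livery 4 years, so the next rule applies.
Among Romero and Szabo, by admission number (lower first) (reversed rule for this group): Romero (114) before Szabo (887).
Order: Marino, Tran, Farouk, Nakamura, Fontaine, Delgado, Romero, Szabo. So position 7.

7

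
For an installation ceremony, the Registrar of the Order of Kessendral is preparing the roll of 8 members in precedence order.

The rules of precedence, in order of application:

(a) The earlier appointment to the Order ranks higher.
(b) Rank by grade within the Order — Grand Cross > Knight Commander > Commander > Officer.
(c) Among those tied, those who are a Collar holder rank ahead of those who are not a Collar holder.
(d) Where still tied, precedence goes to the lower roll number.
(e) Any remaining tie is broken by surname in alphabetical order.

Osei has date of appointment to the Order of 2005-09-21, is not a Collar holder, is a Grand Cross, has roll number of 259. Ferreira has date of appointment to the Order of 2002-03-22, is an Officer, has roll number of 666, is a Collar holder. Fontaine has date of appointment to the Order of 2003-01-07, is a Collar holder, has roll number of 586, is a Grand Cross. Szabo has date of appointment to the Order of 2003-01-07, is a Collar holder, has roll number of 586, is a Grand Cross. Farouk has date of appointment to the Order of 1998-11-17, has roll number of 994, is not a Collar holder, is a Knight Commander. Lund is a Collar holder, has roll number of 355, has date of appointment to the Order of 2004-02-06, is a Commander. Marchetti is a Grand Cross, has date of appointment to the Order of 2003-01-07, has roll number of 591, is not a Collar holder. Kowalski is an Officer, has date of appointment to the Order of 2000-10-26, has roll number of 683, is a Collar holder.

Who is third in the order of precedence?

Ferreira

By date of appointment to the Order (earlier first): Farouk (1998-11-17); then Kowalski (2000-10-26); then Ferreira (2002-03-22); then Fontaine, Szabo and Marchetti (each 2003-01-07); then Lund (2004-02-06); then Osei (2005-09-21).
Fontaine, Szabo and Marchetti are each Grand Cross, so the next rule applies.
Among Fontaine, Szabo and Marchetti, a Collar holder before not a Collar holder: Fontaine and Szabo (a Collar holder) before Marchetti (not a Collar holder).
Fontaine and Szabo both have roll number 586, so the next rule applies.
Among Fontaine and Szabo, alphabetically by surname: Fontaine before Szabo.
Order: Farouk, Kowalski, Ferreira, Fontaine, Szabo, Marchetti, Lund, Osei.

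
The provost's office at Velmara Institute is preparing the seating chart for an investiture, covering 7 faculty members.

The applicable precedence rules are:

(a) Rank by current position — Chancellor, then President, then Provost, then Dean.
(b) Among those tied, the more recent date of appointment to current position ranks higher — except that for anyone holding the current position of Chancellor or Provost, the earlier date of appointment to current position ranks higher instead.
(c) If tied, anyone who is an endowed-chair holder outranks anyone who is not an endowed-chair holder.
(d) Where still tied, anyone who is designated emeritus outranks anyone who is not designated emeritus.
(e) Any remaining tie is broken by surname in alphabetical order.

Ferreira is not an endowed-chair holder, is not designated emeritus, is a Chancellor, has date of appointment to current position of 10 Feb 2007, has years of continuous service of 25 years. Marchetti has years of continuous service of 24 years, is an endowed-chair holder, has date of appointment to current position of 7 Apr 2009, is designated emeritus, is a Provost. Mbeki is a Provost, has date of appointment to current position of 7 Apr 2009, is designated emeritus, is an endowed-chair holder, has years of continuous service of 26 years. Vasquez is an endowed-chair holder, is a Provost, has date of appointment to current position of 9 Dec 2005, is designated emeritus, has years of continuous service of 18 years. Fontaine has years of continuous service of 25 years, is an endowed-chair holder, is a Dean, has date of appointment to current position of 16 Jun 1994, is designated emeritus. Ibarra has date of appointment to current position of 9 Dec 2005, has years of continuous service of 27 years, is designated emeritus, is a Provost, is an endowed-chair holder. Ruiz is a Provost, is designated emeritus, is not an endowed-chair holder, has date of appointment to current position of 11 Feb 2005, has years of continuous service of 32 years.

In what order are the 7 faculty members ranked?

Ferreira, Ruiz, Ibarra, Vasquez, Marchetti, Mbeki, Fontaine

By current position: Ferreira (Chancellor); then Ruiz, Ibarra, Vasquez, Marchetti and Mbeki (Provost); then Fontaine (Dean).
Among Ruiz, Ibarra, Vasquez, Marchetti and Mbeki, by date of appointment to current position (earlier first) (reversed rule for this group): Ruiz (11 Feb 2005) before Ibarra and Vasquez (9 Dec 2005) before Marchetti and Mbeki (7 Apr 2009).
Ibarra and Vasquez are each an endowed-chair holder, so the next rule applies.
Ibarra and Vasquez are each designated emeritus, so the next rule applies.
Among Ibarra and Vasquez, alphabetically by surname: Ibarra before Vasquez.
Marchetti and Mbeki are each an endowed-chair holder, so the next rule applies.
Marchetti and Mbeki are each designated emeritus, so the next rule applies.
Among Marchetti and Mbeki, alphabetically by surname: Marchetti before Mbeki.
Full order: Ferreira, Ruiz, Ibarra, Vasquez, Marchetti, Mbeki, Fontaine.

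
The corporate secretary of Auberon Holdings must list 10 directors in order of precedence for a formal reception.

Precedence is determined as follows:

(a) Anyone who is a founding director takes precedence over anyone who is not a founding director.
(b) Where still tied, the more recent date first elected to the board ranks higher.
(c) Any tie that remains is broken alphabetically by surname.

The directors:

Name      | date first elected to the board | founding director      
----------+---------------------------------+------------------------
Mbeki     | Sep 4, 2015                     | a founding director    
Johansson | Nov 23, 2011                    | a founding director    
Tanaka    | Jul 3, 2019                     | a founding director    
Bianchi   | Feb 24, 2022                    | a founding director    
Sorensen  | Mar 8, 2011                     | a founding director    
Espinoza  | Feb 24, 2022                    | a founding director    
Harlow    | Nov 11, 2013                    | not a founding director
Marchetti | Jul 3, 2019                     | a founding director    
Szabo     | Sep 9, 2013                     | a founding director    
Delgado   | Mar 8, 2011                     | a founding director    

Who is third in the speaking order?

By the first rule: Bianchi, Espinoza, Marchetti, Tanaka, Mbeki, Szabo, Johansson, Delgado and Sorensen (each a founding director); then Harlow (not a founding director).
Among Bianchi, Espinoza, Marchetti, Tanaka, Mbeki, Szabo, Johansson, Delgado and Sorensen, by date first elected to the board (later first): Bianchi and Espinoza (Feb 24, 2022) before Marchetti and Tanaka (Jul 3, 2019) before Mbeki (Sep 4, 2015) before Szabo (Sep 9, 2013) before Johansson (Nov 23, 2011) before Delgado and Sorensen (Mar 8, 2011).
Among Bianchi and Espinoza, alphabetically by surname: Bianchi before Espinoza.
Among Marchetti and Tanaka, alphabetically by surname: Marchetti before Tanaka.
Among Delgado and Sorensen, alphabetically by surname: Delgado before Sorensen.
Order: Bianchi, Espinoza, Marchetti, Tanaka, Mbeki, Szabo, Johansson, Delgado, Sorensen, Harlow.

Marchetti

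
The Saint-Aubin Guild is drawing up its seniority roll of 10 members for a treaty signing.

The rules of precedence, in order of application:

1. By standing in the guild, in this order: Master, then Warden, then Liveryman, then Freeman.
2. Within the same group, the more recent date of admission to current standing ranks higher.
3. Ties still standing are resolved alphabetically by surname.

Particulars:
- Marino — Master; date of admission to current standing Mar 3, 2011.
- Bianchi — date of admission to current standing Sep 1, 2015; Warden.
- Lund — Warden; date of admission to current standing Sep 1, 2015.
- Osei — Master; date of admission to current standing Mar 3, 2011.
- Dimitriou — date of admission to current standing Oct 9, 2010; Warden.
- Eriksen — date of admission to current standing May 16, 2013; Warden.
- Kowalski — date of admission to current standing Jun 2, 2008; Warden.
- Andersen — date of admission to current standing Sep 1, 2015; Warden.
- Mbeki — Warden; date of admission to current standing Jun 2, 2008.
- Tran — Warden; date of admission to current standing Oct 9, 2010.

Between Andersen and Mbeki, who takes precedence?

Andersen

By standing in the guild: Marino and Osei (Master); then Andersen, Bianchi, Lund, Eriksen, Dimitriou, Tran, Kowalski and Mbeki (Warden).
Marino and Osei both have date of admission to current standing Mar 3, 2011, so the next rule applies.
Among Marino and Osei, alphabetically by surname: Marino before Osei.
Among Andersen, Bianchi, Lund, Eriksen, Dimitriou, Tran, Kowalski and Mbeki, by date of admission to current standing (later first): Andersen, Bianchi and Lund (Sep 1, 2015) before Eriksen (May 16, 2013) before Dimitriou and Tran (Oct 9, 2010) before Kowalski and Mbeki (Jun 2, 2008).
Among Andersen, Bianchi and Lund, alphabetically by surname: Andersen before Bianchi before Lund.
Among Dimitriou and Tran, alphabetically by surname: Dimitriou before Tran.
Among Kowalski and Mbeki, alphabetically by surname: Kowalski before Mbeki.
So Andersen takes precedence.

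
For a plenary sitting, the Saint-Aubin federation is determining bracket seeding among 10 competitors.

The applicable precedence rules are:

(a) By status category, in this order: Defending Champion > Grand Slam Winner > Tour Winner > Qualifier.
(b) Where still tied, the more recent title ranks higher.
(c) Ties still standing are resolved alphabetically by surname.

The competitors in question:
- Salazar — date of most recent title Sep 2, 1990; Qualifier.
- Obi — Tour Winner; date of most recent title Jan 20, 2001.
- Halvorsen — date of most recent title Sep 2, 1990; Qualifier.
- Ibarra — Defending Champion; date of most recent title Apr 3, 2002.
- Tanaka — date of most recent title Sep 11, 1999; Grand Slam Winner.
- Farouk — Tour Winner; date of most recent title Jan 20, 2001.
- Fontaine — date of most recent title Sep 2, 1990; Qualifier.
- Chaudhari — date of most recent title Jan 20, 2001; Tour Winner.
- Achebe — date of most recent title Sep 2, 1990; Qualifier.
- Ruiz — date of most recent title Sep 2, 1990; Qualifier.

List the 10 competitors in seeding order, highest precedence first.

By status category: Ibarra (Defending Champion); then Tanaka (Grand Slam Winner); then Chaudhari, Farouk and Obi (Tour Winner); then Achebe, Fontaine, Halvorsen, Ruiz and Salazar (Qualifier).
Chaudhari, Farouk and Obi all have date of most recent title Jan 20, 2001, so the next rule applies.
Among Chaudhari, Farouk and Obi, alphabetically by surname: Chaudhari before Farouk before Obi.
Achebe, Fontaine, Halvorsen, Ruiz and Salazar all have date of most recent title Sep 2, 1990, so the next rule applies.
Among Achebe, Fontaine, Halvorsen, Ruiz and Salazar, alphabetically by surname: Achebe before Fontaine before Halvorsen before Ruiz before Salazar.
Full order: Ibarra, Tanaka, Chaudhari, Farouk, Obi, Achebe, Fontaine, Halvorsen, Ruiz, Salazar.

Ibarra, Tanaka, Chaudhari, Farouk, Obi, Achebe, Fontaine, Halvorsen, Ruiz, Salazar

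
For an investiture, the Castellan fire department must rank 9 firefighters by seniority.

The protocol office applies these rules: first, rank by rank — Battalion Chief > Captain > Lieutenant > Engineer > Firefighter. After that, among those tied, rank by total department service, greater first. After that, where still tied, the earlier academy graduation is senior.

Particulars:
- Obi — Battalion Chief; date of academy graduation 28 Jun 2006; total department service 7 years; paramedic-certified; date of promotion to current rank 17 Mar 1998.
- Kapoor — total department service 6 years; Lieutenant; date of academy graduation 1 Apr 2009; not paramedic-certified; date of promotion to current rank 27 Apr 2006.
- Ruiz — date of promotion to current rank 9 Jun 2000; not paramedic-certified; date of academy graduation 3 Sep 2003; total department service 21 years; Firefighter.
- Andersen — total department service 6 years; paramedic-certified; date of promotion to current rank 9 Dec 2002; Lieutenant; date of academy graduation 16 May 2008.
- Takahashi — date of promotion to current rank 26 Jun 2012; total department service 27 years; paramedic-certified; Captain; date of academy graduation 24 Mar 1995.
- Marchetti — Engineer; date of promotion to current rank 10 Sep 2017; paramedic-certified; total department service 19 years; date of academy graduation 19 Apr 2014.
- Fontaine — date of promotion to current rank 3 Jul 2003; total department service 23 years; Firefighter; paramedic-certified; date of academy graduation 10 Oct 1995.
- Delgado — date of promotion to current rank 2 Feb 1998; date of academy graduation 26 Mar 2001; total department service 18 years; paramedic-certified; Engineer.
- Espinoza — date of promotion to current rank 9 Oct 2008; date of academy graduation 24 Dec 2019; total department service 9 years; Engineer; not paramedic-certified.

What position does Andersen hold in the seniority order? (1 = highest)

3

By rank: Obi (Battalion Chief); then Takahashi (Captain); then Andersen and Kapoor (Lieutenant); then Marchetti, Delgado and Espinoza (Engineer); then Fontaine and Ruiz (Firefighter).
Andersen and Kapoor both have total department service 6 years, so the next rule applies.
Among Andersen and Kapoor, by date of academy graduation (earlier first): Andersen (16 May 2008) before Kapoor (1 Apr 2009).
Among Marchetti, Delgado and Espinoza, by total department service (higher first): Marchetti (19 years) before Delgado (18 years) before Espinoza (9 years).
Among Fontaine and Ruiz, by total department service (higher first): Fontaine (23 years) before Ruiz (21 years).
Order: Obi, Takahashi, Andersen, Kapoor, Marchetti, Delgado, Espinoza, Fontaine, Ruiz. So position 3.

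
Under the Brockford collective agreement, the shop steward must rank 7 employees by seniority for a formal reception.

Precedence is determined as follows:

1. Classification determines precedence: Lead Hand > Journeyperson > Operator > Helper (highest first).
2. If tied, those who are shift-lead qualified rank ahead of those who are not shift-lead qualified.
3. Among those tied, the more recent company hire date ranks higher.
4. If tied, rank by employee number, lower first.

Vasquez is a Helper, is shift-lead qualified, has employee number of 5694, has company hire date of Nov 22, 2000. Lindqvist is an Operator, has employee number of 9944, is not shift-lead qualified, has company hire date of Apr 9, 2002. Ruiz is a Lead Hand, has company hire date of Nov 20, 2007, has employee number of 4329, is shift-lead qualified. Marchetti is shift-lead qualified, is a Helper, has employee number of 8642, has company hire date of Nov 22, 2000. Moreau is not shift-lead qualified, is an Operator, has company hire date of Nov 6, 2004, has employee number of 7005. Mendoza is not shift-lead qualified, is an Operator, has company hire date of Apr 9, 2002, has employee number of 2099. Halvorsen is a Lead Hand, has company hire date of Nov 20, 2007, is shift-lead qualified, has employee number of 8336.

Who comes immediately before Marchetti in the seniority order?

By classification: Ruiz and Halvorsen (Lead Hand); then Moreau, Mendoza and Lindqvist (Operator); then Vasquez and Marchetti (Helper).
Ruiz and Halvorsen are each shift-lead qualified, so the next rule applies.
Ruiz and Halvorsen both have company hire date Nov 20, 2007, so the next rule applies.
Among Ruiz and Halvorsen, by employee number (lower first): Ruiz (4329) before Halvorsen (8336).
Moreau, Mendoza and Lindqvist are each not shift-lead qualified, so the next rule applies.
Among Moreau, Mendoza and Lindqvist, by company hire date (later first): Moreau (Nov 6, 2004) before Mendoza and Lindqvist (Apr 9, 2002).
Among Mendoza and Lindqvist, by employee number (lower first): Mendoza (2099) before Lindqvist (9944).
Vasquez and Marchetti are each shift-lead qualified, so the next rule applies.
Vasquez and Marchetti both have company hire date Nov 22, 2000, so the next rule applies.
Among Vasquez and Marchetti, by employee number (lower first): Vasquez (5694) before Marchetti (8642).
Order: Ruiz, Halvorsen, Moreau, Mendoza, Lindqvist, Vasquez, Marchetti.

Vasquez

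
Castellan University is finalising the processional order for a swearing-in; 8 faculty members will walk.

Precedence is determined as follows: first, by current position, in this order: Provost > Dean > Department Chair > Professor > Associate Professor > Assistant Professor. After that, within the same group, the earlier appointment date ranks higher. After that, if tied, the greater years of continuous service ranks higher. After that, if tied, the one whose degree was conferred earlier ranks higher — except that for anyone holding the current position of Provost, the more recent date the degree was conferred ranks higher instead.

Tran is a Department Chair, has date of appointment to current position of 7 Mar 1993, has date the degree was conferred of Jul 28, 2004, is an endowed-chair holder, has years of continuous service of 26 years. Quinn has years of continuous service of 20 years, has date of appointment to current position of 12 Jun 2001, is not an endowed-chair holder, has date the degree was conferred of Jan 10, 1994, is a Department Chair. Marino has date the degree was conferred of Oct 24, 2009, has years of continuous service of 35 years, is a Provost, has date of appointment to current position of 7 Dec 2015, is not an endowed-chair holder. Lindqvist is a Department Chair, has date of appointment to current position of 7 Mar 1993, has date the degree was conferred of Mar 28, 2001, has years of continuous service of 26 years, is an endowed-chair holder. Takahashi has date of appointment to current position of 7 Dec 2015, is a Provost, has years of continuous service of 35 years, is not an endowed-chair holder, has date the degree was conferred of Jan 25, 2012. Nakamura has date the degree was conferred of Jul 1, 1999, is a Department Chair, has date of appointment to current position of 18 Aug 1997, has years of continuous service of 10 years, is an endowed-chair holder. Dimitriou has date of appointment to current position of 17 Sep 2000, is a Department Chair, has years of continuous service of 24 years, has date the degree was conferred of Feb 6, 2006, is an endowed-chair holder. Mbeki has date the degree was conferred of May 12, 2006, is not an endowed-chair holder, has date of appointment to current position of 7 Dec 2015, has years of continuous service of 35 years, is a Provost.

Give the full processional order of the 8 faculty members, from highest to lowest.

By current position: Takahashi, Marino and Mbeki (Provost); then Lindqvist, Tran, Nakamura, Dimitriou and Quinn (Department Chair).
Takahashi, Marino and Mbeki all have date of appointment to current position 7 Dec 2015, so the next rule applies.
Takahashi, Marino and Mbeki all have years of continuous service 35 years, so the next rule applies.
Among Takahashi, Marino and Mbeki, by date the degree was conferred (later first) (reversed rule for this group): Takahashi (Jan 25, 2012) before Marino (Oct 24, 2009) before Mbeki (May 12, 2006).
Among Lindqvist, Tran, Nakamura, Dimitriou and Quinn, by date of appointment to current position (earlier first): Lindqvist and Tran (7 Mar 1993) before Nakamura (18 Aug 1997) before Dimitriou (17 Sep 2000) before Quinn (12 Jun 2001).
Lindqvist and Tran both have years of continuous service 26 years, so the next rule applies.
Among Lindqvist and Tran, by date the degree was conferred (earlier first): Lindqvist (Mar 28, 2001) before Tran (Jul 28, 2004).
Full order: Takahashi, Marino, Mbeki, Lindqvist, Tran, Nakamura, Dimitriou, Quinn.

Takahashi, Marino, Mbeki, Lindqvist, Tran, Nakamura, Dimitriou, Quinn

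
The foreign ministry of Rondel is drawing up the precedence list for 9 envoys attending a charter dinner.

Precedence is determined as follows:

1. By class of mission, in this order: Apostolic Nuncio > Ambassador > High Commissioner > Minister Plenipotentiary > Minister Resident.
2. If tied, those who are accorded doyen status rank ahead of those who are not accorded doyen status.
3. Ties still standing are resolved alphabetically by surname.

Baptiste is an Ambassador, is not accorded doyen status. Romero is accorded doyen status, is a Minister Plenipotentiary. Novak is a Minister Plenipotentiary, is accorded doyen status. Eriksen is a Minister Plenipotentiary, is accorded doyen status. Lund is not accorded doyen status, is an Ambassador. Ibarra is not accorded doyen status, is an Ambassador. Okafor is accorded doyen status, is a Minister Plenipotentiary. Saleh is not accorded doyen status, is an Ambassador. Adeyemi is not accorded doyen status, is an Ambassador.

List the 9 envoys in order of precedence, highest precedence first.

By class of mission: Adeyemi, Baptiste, Ibarra, Lund and Saleh (Ambassador); then Eriksen, Novak, Okafor and Romero (Minister Plenipotentiary).
Adeyemi, Baptiste, Ibarra, Lund and Saleh are each not accorded doyen status, so the next rule applies.
Among Adeyemi, Baptiste, Ibarra, Lund and Saleh, alphabetically by surname: Adeyemi before Baptiste before Ibarra before Lund before Saleh.
Eriksen, Novak, Okafor and Romero are each accorded doyen status, so the next rule applies.
Among Eriksen, Novak, Okafor and Romero, alphabetically by surname: Eriksen before Novak before Okafor before Romero.
Full order: Adeyemi, Baptiste, Ibarra, Lund, Saleh, Eriksen, Novak, Okafor, Romero.

Adeyemi, Baptiste, Ibarra, Lund, Saleh, Eriksen, Novak, Okafor, Romero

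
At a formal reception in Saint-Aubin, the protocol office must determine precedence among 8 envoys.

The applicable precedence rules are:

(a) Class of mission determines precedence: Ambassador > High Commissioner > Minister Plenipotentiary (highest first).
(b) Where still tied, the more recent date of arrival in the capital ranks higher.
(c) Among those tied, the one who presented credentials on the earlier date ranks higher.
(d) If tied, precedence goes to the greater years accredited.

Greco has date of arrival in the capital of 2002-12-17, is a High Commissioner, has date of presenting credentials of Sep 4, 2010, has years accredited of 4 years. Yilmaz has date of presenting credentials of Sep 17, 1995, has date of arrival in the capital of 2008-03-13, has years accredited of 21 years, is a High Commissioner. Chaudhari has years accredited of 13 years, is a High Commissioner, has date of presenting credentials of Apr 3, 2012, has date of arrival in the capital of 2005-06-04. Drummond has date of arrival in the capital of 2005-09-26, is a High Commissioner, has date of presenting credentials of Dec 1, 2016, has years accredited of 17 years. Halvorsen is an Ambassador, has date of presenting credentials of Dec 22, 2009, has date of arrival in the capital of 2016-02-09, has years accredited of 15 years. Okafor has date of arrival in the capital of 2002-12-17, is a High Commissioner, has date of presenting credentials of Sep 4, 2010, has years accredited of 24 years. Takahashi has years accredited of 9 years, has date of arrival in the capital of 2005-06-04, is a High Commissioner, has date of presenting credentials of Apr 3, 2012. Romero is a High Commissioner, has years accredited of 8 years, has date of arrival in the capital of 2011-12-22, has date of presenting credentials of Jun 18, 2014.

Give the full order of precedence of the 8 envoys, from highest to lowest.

Halvorsen, Romero, Yilmaz, Drummond, Chaudhari, Takahashi, Okafor, Greco

By class of mission: Halvorsen (Ambassador); then Romero, Yilmaz, Drummond, Chaudhari, Takahashi, Okafor and Greco (High Commissioner).
Among Romero, Yilmaz, Drummond, Chaudhari, Takahashi, Okafor and Greco, by date of arrival in the capital (later first): Romero (2011-12-22) before Yilmaz (2008-03-13) before Drummond (2005-09-26) before Chaudhari and Takahashi (2005-06-04) before Okafor and Greco (2002-12-17).
Chaudhari and Takahashi both have date of presenting credentials Apr 3, 2012, so the next rule applies.
Among Chaudhari and Takahashi, by years accredited (higher first): Chaudhari (13 years) before Takahashi (9 years).
Okafor and Greco both have date of presenting credentials Sep 4, 2010, so the next rule applies.
Among Okafor and Greco, by years accredited (higher first): Okafor (24 years) before Greco (4 years).
Full order: Halvorsen, Romero, Yilmaz, Drummond, Chaudhari, Takahashi, Okafor, Greco.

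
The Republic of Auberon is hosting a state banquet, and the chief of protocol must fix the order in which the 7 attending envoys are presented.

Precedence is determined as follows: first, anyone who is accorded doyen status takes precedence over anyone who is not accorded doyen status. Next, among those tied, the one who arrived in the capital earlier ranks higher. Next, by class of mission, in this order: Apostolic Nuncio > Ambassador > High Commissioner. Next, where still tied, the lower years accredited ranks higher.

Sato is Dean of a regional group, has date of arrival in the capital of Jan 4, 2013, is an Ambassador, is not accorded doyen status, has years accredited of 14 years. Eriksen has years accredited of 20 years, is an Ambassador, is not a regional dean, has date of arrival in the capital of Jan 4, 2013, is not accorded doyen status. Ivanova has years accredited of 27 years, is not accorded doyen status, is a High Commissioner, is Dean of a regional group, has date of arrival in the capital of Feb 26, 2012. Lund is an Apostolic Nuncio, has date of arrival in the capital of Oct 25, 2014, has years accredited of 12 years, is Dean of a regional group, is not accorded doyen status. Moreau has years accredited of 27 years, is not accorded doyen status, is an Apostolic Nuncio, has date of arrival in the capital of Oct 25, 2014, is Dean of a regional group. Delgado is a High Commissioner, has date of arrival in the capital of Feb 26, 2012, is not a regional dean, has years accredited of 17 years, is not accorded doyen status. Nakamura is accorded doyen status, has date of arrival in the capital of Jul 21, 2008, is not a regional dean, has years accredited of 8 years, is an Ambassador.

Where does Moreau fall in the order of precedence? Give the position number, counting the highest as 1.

By the first rule: Nakamura (accorded doyen status); then Delgado, Ivanova, Sato, Eriksen, Lund and Moreau (each not accorded doyen status).
Among Delgado, Ivanova, Sato, Eriksen, Lund and Moreau, by date of arrival in the capital (earlier first): Delgado and Ivanova (Feb 26, 2012) before Sato and Eriksen (Jan 4, 2013) before Lund and Moreau (Oct 25, 2014).
Delgado and Ivanova are each High Commissioner, so the next rule applies.
Among Delgado and Ivanova, by years accredited (lower first): Delgado (17 years) before Ivanova (27 years).
Sato and Eriksen are each Ambassador, so the next rule applies.
Among Sato and Eriksen, by years accredited (lower first): Sato (14 years) before Eriksen (20 years).
Lund and Moreau are each Apostolic Nuncio, so the next rule applies.
Among Lund and Moreau, by years accredited (lower first): Lund (12 years) before Moreau (27 years).
Order: Nakamura, Delgado, Ivanova, Sato, Eriksen, Lund, Moreau. So position 7.

7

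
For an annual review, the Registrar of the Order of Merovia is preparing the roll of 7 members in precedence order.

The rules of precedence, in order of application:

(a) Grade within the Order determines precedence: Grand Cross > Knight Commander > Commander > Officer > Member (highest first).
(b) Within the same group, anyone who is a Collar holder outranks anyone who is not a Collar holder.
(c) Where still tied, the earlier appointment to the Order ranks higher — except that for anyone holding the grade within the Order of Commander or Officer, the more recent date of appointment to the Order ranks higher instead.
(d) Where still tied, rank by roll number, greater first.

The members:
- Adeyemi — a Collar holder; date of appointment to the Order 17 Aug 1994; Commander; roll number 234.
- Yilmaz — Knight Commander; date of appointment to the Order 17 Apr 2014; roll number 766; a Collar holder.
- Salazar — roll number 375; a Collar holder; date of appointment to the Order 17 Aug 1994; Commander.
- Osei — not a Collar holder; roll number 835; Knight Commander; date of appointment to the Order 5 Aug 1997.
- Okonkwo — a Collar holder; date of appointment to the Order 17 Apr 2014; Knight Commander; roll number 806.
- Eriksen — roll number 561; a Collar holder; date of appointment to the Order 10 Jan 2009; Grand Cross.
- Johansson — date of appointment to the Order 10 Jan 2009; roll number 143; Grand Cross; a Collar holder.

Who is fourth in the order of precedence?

Yilmaz

By grade within the Order: Eriksen and Johansson (Grand Cross); then Okonkwo, Yilmaz and Osei (Knight Commander); then Salazar and Adeyemi (Commander).
Eriksen and Johansson are each a Collar holder, so the next rule applies.
Eriksen and Johansson both have date of appointment to the Order 10 Jan 2009, so the next rule applies.
Among Eriksen and Johansson, by roll number (higher first): Eriksen (561) before Johansson (143).
Among Okonkwo, Yilmaz and Osei, a Collar holder before not a Collar holder: Okonkwo and Yilmaz (a Collar holder) before Osei (not a Collar holder).
Okonkwo and Yilmaz both have date of appointment to the Order 17 Apr 2014, so the next rule applies.
Among Okonkwo and Yilmaz, by roll number (higher first): Okonkwo (806) before Yilmaz (766).
Salazar and Adeyemi are each a Collar holder, so the next rule applies.
Salazar and Adeyemi both have date of appointment to the Order 17 Aug 1994, so the next rule applies.
Among Salazar and Adeyemi, by roll number (higher first): Salazar (375) before Adeyemi (234).
Order: Eriksen, Johansson, Okonkwo, Yilmaz, Osei, Salazar, Adeyemi.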